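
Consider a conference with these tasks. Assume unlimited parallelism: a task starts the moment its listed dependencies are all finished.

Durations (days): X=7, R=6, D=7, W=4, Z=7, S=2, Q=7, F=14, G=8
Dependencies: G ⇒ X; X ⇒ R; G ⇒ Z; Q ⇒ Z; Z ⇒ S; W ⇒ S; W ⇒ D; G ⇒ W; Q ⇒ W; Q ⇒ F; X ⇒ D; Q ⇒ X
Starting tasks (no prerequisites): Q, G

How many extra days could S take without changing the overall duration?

5

G→X→D = 8+7+7 = 22 sets the makespan at 22 days.
S finishes as early as 17 and must finish by 22.
So S can slip 22 − 17 = 5 days.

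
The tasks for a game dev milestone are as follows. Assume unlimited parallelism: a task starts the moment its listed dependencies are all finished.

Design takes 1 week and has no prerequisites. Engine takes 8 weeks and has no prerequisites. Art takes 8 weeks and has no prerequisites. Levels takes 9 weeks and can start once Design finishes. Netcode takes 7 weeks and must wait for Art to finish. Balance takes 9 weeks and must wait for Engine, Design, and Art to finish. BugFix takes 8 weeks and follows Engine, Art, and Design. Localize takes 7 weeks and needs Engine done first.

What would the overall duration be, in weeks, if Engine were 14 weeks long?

23

The binding path is Engine→Balance = 8+9 = 17; finish at 17 weeks.
Since Engine is critical, the +6 change carries straight to that chain (now 23 weeks).
The critical path is still Engine→Balance; finish is now 23 weeks.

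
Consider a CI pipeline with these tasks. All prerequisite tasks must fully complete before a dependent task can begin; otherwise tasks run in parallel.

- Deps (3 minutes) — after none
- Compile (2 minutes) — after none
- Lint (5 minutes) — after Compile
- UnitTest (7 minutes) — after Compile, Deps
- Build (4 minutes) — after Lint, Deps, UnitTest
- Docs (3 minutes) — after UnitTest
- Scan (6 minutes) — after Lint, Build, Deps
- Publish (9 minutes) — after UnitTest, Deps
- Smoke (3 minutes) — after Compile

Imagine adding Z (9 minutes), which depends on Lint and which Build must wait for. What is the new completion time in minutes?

26

Originally the CI pipeline takes 20 minutes.
With Z inserted, Build now waits for max(Lint, Deps, UnitTest, Z).
New critical path: Compile→Lint→Z→Build→Scan = 2+5+9+4+6 = 26 ⇒ 26 minutes.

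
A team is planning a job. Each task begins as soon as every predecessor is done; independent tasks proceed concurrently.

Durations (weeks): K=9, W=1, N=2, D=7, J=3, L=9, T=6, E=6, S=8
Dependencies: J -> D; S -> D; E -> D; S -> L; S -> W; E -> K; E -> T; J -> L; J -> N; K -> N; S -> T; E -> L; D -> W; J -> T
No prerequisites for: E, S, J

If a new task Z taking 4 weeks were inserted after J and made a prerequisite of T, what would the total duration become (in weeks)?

17

Originally the job takes 17 weeks.
With Z inserted, T now waits for max(S, E, J, Z).
New critical path: E→K→N = 6+9+2 = 17 ⇒ 17 weeks.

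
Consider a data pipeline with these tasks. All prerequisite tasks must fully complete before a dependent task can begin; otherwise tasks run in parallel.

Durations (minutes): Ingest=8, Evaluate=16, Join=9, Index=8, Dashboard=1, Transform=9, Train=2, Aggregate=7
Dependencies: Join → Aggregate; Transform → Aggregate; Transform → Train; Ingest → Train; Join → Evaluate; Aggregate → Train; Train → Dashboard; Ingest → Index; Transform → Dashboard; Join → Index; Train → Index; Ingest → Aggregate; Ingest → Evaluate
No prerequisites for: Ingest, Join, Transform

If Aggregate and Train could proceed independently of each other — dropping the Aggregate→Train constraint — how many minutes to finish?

25

With the dependency in place, Join→Aggregate→Train→Index = 9+7+2+8 = 26 sets the finish at 26 minutes.
Without Aggregate→Train, Train's earliest start moves from 16 to 9.
New critical path: Join→Evaluate = 9+16 = 25 ⇒ 25 minutes.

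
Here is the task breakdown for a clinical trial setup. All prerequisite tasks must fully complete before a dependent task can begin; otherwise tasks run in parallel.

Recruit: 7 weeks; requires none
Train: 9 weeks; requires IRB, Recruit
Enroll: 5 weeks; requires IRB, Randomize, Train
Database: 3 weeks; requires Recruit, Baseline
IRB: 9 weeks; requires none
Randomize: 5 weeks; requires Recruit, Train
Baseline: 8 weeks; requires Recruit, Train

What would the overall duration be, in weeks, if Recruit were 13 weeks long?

33

Critical path before the change: IRB→Train→Baseline→Database = 9+9+8+3 = 29 giving 29 weeks.
The longest path through Recruit is only 27 weeks, so Recruit has float 2.
New critical path: Recruit→Train→Baseline→Database = 13+9+8+3 = 33 ⇒ 33 weeks.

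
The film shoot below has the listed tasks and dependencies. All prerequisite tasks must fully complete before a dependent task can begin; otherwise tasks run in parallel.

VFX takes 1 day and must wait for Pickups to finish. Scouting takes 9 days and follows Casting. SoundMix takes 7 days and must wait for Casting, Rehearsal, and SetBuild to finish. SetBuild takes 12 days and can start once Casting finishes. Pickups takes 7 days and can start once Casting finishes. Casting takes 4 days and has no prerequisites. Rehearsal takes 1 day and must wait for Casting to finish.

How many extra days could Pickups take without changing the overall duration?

The longest chain is Casting→SetBuild→SoundMix = 4+12+7 = 23; overall finish 23 days.
The longest chain containing Pickups totals 12 days.
So Pickups can slip 22 − 11 = 11 days.

11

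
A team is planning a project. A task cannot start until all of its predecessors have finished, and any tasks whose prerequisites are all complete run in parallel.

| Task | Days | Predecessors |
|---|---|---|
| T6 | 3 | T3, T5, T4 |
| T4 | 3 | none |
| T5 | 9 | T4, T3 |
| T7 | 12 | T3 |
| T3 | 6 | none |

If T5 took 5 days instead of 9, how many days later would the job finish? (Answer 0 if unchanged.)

The binding path is T3→T5→T6 = 6+9+3 = 18; finish at 18 days.
T5 is on the critical path; changing it to 5 makes that path 14 days.
The binding chain switches to T3→T7 = 6+12 = 18; finish 18 days.
Change in finish: 18 − 18 = +0 days.

0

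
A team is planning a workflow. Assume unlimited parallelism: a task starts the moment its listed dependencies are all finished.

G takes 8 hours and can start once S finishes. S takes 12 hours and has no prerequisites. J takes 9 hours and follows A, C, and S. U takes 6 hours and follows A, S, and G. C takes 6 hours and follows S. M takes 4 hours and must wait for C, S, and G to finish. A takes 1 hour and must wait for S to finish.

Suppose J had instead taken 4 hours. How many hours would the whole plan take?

26

The binding path is S→C→J = 12+6+9 = 27; finish at 27 hours.
J lies on that path, so at 4 hours the path becomes 22 hours.
The binding chain switches to S→G→U = 12+8+6 = 26; finish 26 hours.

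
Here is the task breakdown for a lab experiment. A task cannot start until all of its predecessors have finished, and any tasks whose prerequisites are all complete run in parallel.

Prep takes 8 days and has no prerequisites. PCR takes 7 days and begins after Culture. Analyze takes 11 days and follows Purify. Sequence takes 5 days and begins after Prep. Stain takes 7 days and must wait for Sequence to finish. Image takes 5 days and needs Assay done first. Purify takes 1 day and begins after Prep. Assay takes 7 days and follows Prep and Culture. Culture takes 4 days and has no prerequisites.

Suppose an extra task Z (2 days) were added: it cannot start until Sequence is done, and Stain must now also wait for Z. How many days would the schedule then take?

22

Originally the schedule takes 20 days.
With Z inserted, Stain now waits for max(Sequence, Z).
New critical path: Prep→Sequence→Z→Stain = 8+5+2+7 = 22 ⇒ 22 days.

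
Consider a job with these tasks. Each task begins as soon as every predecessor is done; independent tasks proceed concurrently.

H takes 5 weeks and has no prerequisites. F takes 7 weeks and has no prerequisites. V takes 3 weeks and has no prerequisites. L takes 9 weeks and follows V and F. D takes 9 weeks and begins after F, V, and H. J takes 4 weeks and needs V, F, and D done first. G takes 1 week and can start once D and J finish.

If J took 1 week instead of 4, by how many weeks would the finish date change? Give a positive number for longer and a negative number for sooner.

-3

Critical path before the change: F→D→J→G = 7+9+4+1 = 21 giving 21 weeks.
J lies on that path, so at 1 week the path becomes 18 weeks.
That remains the longest chain; total 18 weeks.
Change in finish: 18 − 21 = -3 weeks.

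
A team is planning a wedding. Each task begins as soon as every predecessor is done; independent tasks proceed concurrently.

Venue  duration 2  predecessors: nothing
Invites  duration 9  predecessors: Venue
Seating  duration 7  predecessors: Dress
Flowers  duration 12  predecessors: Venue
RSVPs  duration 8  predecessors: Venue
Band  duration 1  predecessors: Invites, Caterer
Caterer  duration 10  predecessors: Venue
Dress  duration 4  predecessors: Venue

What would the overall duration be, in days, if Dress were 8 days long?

17

Critical path before the change: Venue→Flowers = 2+12 = 14 giving 14 days.
Dress has 1 day of float (longest path through it is 13).
New critical path: Venue→Dress→Seating = 2+8+7 = 17 ⇒ 17 days.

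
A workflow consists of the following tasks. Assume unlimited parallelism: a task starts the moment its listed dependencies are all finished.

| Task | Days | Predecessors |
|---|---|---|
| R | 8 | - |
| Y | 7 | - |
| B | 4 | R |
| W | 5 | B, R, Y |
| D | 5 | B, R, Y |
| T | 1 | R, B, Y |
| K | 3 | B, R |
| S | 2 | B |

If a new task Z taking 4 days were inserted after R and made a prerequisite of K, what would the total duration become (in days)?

Originally the schedule takes 17 days.
With Z inserted, K now waits for max(B, R, Z).
New critical path: R→B→W = 8+4+5 = 17 ⇒ 17 days.

17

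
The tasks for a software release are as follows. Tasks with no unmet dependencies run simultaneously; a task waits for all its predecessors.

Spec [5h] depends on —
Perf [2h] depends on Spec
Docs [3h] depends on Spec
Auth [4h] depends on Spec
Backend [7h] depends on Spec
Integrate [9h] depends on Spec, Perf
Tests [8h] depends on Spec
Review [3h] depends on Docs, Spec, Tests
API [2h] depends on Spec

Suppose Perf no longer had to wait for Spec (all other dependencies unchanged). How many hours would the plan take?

16

With the dependency in place, Spec→Tests→Review = 5+8+3 = 16 sets the finish at 16 hours.
Without Spec→Perf, Perf's earliest start moves from 5 to 0.
New critical path: Spec→Tests→Review = 5+8+3 = 16 ⇒ 16 hours.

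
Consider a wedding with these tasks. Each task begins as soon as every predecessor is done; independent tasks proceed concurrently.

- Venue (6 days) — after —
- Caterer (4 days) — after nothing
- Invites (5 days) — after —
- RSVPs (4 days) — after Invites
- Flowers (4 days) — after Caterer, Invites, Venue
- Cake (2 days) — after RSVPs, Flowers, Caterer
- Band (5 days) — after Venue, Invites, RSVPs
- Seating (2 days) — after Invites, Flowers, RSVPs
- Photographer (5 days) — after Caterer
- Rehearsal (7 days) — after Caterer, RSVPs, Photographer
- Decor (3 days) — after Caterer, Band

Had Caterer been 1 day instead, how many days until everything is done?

Baseline: Invites→RSVPs→Band→Decor = 5+4+5+3 = 17 → 17 days.
Caterer is off the critical path — its longest chain is 16 days, giving 1 of slack.
That remains the longest chain; total 17 days.

17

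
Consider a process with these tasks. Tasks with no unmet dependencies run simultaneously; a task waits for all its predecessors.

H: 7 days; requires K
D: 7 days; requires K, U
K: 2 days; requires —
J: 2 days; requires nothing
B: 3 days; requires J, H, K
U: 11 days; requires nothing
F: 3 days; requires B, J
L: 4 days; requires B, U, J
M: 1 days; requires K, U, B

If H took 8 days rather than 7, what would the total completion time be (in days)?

Actual critical path: U→D = 11+7 = 18 ⇒ 18 days.
The longest path through H is only 16 days, so H has float 2.
No other chain overtakes it, so the finish is 18 days.

18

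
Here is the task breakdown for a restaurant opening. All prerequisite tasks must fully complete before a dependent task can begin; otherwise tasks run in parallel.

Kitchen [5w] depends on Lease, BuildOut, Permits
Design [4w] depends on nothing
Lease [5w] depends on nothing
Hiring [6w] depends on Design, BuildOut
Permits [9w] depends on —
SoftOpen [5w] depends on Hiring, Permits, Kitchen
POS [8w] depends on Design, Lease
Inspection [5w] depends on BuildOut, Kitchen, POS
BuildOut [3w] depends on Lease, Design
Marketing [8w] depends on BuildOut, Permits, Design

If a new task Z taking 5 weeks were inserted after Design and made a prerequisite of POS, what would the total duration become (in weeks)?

Originally the project takes 19 weeks.
With Z inserted, POS now waits for max(Design, Lease, Z).
New critical path: Design→Z→POS→Inspection = 4+5+8+5 = 22 ⇒ 22 weeks.

22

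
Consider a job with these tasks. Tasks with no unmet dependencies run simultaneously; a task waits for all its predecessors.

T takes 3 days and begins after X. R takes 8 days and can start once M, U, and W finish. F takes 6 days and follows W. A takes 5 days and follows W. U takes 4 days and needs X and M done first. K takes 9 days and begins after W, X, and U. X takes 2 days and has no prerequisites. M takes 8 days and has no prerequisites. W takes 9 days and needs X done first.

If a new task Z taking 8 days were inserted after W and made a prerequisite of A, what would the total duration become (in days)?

24

Originally the project takes 21 days.
With Z inserted, A now waits for max(W, Z).
New critical path: X→W→Z→A = 2+9+8+5 = 24 ⇒ 24 days.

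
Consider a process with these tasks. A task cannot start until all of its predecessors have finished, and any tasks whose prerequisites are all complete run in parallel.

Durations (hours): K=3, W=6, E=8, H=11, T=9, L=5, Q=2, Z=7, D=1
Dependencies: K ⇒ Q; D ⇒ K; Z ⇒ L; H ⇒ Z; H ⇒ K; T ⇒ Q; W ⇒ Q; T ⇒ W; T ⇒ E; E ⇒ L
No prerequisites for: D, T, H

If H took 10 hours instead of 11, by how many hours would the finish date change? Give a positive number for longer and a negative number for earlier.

Critical path before the change: H→Z→L = 11+7+5 = 23 giving 23 hours.
H is on the critical path; changing it to 10 makes that path 22 hours.
The binding chain switches to T→E→L = 9+8+5 = 22; finish 22 hours.
Change in finish: 22 − 23 = -1 hours.

-1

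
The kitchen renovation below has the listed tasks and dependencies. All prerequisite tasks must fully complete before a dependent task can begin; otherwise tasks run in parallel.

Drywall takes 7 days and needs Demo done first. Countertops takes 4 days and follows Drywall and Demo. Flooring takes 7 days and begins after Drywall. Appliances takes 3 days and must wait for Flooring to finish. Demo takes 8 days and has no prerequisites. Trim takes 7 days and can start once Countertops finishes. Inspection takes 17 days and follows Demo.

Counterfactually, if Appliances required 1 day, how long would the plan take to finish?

The binding path is Demo→Drywall→Countertops→Trim = 8+7+4+7 = 26; finish at 26 days.
Appliances has 1 day of float (longest path through it is 25).
That remains the longest chain; total 26 days.

26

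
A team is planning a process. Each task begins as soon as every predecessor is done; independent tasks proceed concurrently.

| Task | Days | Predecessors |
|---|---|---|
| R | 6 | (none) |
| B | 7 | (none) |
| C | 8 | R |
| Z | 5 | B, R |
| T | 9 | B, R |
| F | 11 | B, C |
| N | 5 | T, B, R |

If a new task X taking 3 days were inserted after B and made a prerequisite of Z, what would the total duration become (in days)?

Originally the project takes 25 days.
With X inserted, Z now waits for max(B, R, X).
New critical path: R→C→F = 6+8+11 = 25 ⇒ 25 days.

25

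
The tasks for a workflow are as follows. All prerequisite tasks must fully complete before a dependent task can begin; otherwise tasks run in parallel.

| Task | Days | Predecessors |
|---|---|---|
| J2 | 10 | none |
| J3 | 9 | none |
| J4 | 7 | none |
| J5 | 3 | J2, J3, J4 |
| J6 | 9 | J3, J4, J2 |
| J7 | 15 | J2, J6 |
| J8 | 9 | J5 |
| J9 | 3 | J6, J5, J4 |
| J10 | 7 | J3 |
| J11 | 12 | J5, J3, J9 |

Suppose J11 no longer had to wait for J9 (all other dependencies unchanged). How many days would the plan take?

With the dependency in place, J2→J6→J7 = 10+9+15 = 34 sets the finish at 34 days.
Without J9→J11, J11's earliest start moves from 22 to 13.
After: J2→J6→J7 = 10+9+15 = 34 → 34 days.

34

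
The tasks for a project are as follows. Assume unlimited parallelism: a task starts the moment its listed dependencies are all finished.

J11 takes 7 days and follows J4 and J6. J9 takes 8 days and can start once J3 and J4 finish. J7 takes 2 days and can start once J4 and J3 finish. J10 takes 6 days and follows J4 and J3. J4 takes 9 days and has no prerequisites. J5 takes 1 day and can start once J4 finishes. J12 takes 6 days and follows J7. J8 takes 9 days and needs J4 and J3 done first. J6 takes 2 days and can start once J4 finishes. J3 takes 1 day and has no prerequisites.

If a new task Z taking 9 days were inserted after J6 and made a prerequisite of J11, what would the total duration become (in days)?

27

Originally the schedule takes 18 days.
With Z inserted, J11 now waits for max(J4, J6, Z).
New critical path: J4→J6→Z→J11 = 9+2+9+7 = 27 ⇒ 27 days.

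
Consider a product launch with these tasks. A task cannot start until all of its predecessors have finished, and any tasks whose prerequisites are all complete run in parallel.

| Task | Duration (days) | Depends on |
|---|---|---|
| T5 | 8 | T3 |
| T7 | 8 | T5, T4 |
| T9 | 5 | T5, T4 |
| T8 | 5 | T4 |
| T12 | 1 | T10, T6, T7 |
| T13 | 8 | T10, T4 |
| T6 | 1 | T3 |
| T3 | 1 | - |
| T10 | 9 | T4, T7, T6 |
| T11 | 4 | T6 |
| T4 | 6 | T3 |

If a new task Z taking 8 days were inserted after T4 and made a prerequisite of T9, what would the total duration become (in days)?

34

Originally the product launch takes 34 days.
With Z inserted, T9 now waits for max(T5, T4, Z).
New critical path: T3→T5→T7→T10→T13 = 1+8+8+9+8 = 34 ⇒ 34 days.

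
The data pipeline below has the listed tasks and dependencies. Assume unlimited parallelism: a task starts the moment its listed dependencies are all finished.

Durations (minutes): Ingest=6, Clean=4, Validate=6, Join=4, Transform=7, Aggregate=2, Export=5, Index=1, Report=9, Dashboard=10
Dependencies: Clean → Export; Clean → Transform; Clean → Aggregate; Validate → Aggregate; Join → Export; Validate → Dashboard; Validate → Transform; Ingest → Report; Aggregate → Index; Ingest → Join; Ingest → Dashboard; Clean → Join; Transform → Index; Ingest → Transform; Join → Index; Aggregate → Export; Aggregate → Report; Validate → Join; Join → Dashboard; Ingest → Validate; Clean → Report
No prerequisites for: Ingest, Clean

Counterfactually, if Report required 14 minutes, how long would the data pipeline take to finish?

28

As given, the longest chain is Ingest→Validate→Join→Dashboard = 6+6+4+10 = 26, so the finish is 26 minutes.
Report has 3 minutes of float (longest path through it is 23).
The binding chain switches to Ingest→Validate→Aggregate→Report = 6+6+2+14 = 28; finish 28 minutes.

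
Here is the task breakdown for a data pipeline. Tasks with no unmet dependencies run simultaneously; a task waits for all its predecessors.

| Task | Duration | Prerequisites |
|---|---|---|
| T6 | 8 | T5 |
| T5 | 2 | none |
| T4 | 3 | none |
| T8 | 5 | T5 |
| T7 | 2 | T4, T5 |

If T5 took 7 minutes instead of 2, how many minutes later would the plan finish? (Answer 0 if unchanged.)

5

Actual critical path: T5→T6 = 2+8 = 10 ⇒ 10 minutes.
Since T5 is critical, the +5 change carries straight to that chain (now 15 minutes).
That remains the longest chain; total 15 minutes.
Change in finish: 15 − 10 = +5 minutes.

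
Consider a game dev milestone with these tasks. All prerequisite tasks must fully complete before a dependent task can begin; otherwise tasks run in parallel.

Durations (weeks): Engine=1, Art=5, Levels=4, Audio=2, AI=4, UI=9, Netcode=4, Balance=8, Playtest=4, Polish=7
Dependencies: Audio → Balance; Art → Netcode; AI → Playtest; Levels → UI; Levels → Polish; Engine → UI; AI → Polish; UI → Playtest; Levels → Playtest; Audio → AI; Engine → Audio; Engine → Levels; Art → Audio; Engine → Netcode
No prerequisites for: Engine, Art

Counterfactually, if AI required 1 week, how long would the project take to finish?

Actual critical path: Art→Audio→AI→Polish = 5+2+4+7 = 18 ⇒ 18 weeks.
AI is on the critical path; changing it to 1 makes that path 15 weeks.
The binding chain switches to Engine→Levels→UI→Playtest = 1+4+9+4 = 18; finish 18 weeks.

18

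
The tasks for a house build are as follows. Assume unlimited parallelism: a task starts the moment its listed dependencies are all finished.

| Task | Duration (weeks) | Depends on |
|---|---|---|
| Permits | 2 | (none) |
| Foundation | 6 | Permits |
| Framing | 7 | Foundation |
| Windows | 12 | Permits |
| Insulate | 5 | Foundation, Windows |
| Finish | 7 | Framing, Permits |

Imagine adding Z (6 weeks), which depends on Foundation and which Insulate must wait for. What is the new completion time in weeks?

Originally the job takes 22 weeks.
With Z inserted, Insulate now waits for max(Foundation, Windows, Z).
New critical path: Permits→Foundation→Framing→Finish = 2+6+7+7 = 22 ⇒ 22 weeks.

22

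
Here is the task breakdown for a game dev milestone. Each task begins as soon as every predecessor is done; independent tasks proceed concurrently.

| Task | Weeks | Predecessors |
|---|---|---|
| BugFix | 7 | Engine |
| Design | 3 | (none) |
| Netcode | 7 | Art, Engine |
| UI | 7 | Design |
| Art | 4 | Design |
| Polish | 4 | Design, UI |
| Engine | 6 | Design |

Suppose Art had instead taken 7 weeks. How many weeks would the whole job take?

17

Actual critical path: Design→Engine→Netcode = 3+6+7 = 16 ⇒ 16 weeks.
Art is off the critical path — its longest chain is 14 weeks, giving 2 of slack.
Now Design→Art→Netcode = 3+7+7 = 17 is longest, so the finish becomes 17 weeks.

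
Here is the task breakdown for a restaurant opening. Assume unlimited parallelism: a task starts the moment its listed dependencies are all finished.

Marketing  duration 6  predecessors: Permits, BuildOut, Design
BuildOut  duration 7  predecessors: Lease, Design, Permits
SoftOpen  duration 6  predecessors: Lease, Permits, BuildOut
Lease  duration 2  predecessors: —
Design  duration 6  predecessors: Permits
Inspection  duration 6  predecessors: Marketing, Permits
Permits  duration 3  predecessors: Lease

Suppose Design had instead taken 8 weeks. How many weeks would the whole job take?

Actual critical path: Lease→Permits→Design→BuildOut→Marketing→Inspection = 2+3+6+7+6+6 = 30 ⇒ 30 weeks.
Design lies on that path, so at 8 weeks the path becomes 32 weeks.
No other chain overtakes it, so the finish is 32 weeks.

32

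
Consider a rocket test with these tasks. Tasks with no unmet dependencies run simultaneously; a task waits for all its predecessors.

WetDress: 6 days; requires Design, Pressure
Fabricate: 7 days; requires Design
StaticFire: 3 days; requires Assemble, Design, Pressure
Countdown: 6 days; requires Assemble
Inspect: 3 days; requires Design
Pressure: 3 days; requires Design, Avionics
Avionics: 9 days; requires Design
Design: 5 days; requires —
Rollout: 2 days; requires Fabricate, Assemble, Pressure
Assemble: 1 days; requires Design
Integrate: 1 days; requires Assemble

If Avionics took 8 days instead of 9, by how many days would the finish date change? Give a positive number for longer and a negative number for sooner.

-1

Actual critical path: Design→Avionics→Pressure→WetDress = 5+9+3+6 = 23 ⇒ 23 days.
Since Avionics is critical, the -1 change carries straight to that chain (now 22 days).
That remains the longest chain; total 22 days.
Change in finish: 22 − 23 = -1 days.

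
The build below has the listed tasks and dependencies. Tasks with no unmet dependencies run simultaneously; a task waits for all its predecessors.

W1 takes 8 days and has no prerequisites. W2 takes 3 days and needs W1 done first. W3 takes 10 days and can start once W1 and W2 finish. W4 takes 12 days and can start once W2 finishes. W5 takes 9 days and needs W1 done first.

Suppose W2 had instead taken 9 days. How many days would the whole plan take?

29

As given, the longest chain is W1→W2→W4 = 8+3+12 = 23, so the finish is 23 days.
W2 is on the critical path; changing it to 9 makes that path 29 days.
No other chain overtakes it, so the finish is 29 days.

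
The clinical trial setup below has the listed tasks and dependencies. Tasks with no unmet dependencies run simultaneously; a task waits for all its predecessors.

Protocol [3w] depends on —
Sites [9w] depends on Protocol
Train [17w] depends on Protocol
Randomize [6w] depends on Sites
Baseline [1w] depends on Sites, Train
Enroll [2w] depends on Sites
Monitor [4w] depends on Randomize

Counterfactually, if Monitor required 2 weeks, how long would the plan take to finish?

Critical path before the change: Protocol→Sites→Randomize→Monitor = 3+9+6+4 = 22 giving 22 weeks.
Monitor is on the critical path; changing it to 2 makes that path 20 weeks.
New critical path: Protocol→Train→Baseline = 3+17+1 = 21 ⇒ 21 weeks.

21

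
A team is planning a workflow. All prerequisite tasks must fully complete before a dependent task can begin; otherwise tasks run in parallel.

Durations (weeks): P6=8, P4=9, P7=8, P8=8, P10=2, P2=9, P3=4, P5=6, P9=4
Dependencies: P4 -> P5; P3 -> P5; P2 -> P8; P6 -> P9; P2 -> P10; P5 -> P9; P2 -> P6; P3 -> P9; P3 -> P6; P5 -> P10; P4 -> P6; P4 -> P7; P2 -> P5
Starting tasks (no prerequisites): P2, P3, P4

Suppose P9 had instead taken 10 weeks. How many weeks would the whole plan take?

Actual critical path: P2→P6→P9 = 9+8+4 = 21 ⇒ 21 weeks.
P9 lies on that path, so at 10 weeks the path becomes 27 weeks.
The critical path is still P2→P6→P9; finish is now 27 weeks.

27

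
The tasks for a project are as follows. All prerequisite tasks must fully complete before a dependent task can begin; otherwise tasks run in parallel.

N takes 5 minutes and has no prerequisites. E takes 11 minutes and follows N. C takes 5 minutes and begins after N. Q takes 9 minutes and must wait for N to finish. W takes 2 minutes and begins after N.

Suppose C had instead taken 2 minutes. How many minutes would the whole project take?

Critical path before the change: N→E = 5+11 = 16 giving 16 minutes.
The longest path through C is only 10 minutes, so C has float 6.
The critical path is still N→E; finish is now 16 minutes.

16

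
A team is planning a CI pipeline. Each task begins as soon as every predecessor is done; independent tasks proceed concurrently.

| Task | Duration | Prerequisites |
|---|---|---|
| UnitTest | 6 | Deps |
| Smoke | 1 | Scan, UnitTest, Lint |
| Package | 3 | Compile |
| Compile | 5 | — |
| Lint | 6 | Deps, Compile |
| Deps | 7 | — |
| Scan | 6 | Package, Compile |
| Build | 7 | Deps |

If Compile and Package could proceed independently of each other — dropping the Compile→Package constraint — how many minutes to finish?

14

Before: longest chain Compile→Package→Scan→Smoke = 5+3+6+1 = 15, finish 15.
Without Compile→Package, Package's earliest start moves from 5 to 0.
New critical path: Deps→Lint→Smoke = 7+6+1 = 14 ⇒ 14 minutes.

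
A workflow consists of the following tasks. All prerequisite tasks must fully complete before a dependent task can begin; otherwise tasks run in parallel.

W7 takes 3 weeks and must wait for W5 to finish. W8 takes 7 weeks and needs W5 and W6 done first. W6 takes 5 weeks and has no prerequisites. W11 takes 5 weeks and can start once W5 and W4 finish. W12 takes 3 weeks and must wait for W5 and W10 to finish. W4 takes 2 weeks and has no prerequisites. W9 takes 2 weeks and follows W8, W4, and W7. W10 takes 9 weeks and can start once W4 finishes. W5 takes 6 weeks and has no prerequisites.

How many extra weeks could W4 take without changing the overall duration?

The longest chain is W5→W8→W9 = 6+7+2 = 15; overall finish 15 weeks.
W4 finishes as early as 2 and must finish by 3.
Float = 15 − 14 = 1.

1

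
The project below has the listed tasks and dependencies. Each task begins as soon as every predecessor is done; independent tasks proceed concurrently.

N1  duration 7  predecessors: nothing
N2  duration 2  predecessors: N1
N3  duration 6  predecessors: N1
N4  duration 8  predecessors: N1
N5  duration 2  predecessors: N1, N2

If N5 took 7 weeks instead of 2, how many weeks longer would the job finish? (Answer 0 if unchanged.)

1

Actual critical path: N1→N4 = 7+8 = 15 ⇒ 15 weeks.
N5 has 4 weeks of float (longest path through it is 11).
New critical path: N1→N2→N5 = 7+2+7 = 16 ⇒ 16 weeks.
Change in finish: 16 − 15 = +1 weeks.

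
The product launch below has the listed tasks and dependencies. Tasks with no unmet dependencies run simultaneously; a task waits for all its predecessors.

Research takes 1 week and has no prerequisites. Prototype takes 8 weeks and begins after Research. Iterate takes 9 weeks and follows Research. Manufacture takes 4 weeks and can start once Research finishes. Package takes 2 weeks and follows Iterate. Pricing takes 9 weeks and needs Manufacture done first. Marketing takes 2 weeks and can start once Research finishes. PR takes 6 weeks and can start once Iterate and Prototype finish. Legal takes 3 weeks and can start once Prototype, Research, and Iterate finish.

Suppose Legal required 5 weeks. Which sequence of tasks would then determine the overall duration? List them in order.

Baseline: Research→Iterate→PR = 1+9+6 = 16 → 16 weeks.
Legal has 3 weeks of float (longest path through it is 13).
That remains the longest chain; total 16 weeks.

Research, Iterate, PR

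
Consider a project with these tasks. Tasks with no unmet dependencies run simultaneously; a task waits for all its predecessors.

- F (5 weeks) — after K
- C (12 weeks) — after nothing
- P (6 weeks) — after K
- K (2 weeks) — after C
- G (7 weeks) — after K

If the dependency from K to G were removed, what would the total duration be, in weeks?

With the dependency in place, C→K→G = 12+2+7 = 21 sets the finish at 21 weeks.
Without K→G, G's earliest start moves from 14 to 0.
New critical path: C→K→P = 12+2+6 = 20 ⇒ 20 weeks.

20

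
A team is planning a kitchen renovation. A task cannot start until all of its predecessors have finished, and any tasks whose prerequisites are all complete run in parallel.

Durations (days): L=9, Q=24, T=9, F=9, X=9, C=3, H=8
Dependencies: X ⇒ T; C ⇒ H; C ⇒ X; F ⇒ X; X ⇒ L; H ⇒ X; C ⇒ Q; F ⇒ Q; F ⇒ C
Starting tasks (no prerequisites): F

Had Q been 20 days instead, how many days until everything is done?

Baseline: F→C→H→X→L = 9+3+8+9+9 = 38 → 38 days.
The longest path through Q is only 36 days, so Q has float 2.
No other chain overtakes it, so the finish is 38 days.

38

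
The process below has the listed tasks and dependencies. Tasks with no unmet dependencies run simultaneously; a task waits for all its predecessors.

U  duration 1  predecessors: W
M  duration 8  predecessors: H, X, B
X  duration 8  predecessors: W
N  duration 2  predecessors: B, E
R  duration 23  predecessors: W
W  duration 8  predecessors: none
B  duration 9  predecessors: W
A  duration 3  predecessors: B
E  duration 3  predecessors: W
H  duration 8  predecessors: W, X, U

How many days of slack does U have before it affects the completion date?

W→X→H→M = 8+8+8+8 = 32 sets the makespan at 32 days.
The longest chain containing U totals 25 days.
Float = 32 − 25 = 7.

7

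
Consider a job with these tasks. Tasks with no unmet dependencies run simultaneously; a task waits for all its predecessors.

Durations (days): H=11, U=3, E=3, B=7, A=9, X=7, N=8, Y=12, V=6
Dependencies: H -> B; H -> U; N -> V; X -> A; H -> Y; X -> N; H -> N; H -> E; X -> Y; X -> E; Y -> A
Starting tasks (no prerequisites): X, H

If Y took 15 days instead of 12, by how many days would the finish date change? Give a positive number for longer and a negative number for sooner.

Critical path before the change: H→Y→A = 11+12+9 = 32 giving 32 days.
Since Y is critical, the +3 change carries straight to that chain (now 35 days).
The critical path is still H→Y→A; finish is now 35 days.
Change in finish: 35 − 32 = +3 days.

3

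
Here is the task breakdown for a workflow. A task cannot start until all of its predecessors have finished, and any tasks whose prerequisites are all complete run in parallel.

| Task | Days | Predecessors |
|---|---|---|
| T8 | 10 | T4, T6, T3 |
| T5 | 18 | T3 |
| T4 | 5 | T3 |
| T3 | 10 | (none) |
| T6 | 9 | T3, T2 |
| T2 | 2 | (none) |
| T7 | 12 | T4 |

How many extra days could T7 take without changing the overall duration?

2

T3→T6→T8 = 10+9+10 = 29 sets the makespan at 29 days.
Longest path through T7: 27 days (earliest finish 27, latest finish 29).
Slack of T7 = 17 − 15 = 2 days.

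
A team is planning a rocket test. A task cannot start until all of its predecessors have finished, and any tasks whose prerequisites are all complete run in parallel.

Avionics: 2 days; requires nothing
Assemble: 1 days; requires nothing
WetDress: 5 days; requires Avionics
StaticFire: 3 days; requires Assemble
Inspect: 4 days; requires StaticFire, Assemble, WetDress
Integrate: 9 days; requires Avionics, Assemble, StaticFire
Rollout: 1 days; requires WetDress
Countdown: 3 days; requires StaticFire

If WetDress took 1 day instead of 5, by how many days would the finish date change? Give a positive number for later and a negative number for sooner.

Critical path before the change: Assemble→StaticFire→Integrate = 1+3+9 = 13 giving 13 days.
WetDress has 2 days of float (longest path through it is 11).
No other chain overtakes it, so the finish is 13 days.
Change in finish: 13 − 13 = +0 days.

0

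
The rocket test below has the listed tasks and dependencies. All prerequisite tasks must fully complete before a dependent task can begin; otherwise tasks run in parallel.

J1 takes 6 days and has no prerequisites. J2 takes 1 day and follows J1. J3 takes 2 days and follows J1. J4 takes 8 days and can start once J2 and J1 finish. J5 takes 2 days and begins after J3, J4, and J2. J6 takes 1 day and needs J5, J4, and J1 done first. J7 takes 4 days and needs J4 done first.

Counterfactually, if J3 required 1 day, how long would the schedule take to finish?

As given, the longest chain is J1→J2→J4→J7 = 6+1+8+4 = 19, so the finish is 19 days.
J3 is off the critical path — its longest chain is 11 days, giving 8 of slack.
That remains the longest chain; total 19 days.

19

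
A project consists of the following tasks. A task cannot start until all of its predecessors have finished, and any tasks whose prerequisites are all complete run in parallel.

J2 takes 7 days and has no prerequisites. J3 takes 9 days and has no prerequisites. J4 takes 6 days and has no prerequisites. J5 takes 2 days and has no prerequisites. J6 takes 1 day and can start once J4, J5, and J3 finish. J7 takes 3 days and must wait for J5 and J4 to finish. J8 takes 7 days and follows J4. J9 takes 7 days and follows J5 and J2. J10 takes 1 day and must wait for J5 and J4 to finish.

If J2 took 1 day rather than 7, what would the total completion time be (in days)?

13

Actual critical path: J2→J9 = 7+7 = 14 ⇒ 14 days.
J2 is on the critical path; changing it to 1 makes that path 8 days.
New critical path: J4→J8 = 6+7 = 13 ⇒ 13 days.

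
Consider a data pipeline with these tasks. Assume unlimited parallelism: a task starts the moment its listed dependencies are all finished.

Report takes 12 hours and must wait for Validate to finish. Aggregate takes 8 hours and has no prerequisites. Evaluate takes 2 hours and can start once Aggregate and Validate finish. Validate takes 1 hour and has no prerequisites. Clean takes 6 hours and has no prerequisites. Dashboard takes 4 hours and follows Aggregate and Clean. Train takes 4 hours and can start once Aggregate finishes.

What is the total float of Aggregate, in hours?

Critical path: Validate→Report = 1+12 = 13, so the finish is 13 hours.
Aggregate finishes as early as 8 and must finish by 9.
Float = 13 − 12 = 1.

1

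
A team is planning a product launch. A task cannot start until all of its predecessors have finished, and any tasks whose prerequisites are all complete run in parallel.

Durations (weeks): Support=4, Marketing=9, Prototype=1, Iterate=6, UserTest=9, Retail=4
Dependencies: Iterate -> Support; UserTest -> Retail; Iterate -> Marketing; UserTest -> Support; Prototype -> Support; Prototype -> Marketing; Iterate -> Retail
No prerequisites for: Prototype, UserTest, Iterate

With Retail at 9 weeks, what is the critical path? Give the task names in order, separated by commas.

The binding path is Iterate→Marketing = 6+9 = 15; finish at 15 weeks.
Retail has 2 weeks of float (longest path through it is 13).
The binding chain switches to UserTest→Retail = 9+9 = 18; finish 18 weeks.

UserTest, Retail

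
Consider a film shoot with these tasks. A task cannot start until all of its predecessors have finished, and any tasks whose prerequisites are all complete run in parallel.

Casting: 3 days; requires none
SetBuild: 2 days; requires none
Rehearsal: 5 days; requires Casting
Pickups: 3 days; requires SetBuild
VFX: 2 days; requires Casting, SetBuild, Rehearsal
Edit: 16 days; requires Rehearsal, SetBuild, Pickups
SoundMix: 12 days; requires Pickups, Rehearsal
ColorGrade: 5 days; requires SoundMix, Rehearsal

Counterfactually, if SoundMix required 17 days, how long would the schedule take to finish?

Critical path before the change: Casting→Rehearsal→SoundMix→ColorGrade = 3+5+12+5 = 25 giving 25 days.
SoundMix lies on that path, so at 17 days the path becomes 30 days.
No other chain overtakes it, so the finish is 30 days.

30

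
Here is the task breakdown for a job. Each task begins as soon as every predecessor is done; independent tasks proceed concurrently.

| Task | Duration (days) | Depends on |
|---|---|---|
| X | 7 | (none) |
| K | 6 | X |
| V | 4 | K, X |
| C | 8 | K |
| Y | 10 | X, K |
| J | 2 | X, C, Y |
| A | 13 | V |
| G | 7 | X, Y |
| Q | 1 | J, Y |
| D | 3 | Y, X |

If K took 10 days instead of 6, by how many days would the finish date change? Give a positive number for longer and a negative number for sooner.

4

Baseline: X→K→V→A = 7+6+4+13 = 30 → 30 days.
K is on the critical path; changing it to 10 makes that path 34 days.
No other chain overtakes it, so the finish is 34 days.
Change in finish: 34 − 30 = +4 days.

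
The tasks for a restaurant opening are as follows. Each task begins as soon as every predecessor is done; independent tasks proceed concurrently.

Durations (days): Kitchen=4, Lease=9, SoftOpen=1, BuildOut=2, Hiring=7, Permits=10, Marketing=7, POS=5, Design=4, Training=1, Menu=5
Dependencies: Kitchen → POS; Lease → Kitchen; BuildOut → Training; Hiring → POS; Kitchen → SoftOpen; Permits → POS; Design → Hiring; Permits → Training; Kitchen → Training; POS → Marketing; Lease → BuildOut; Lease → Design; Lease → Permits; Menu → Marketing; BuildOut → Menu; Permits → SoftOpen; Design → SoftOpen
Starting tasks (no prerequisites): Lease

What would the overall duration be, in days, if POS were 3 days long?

As given, the longest chain is Lease→Design→Hiring→POS→Marketing = 9+4+7+5+7 = 32, so the finish is 32 days.
POS is on the critical path; changing it to 3 makes that path 30 days.
The critical path is still Lease→Design→Hiring→POS→Marketing; finish is now 30 days.

30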